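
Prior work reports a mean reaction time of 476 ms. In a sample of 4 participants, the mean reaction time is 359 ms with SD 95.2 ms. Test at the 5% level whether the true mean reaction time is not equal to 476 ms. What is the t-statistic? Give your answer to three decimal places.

-2.458

H0: μ = 476; H1: μ ≠ 476 (one-sample t-test, two-sided).
t = (x̄ − μ₀)/(s/√n) = (359 − 476)/(95.2/√4) = -2.458
df = n − 1 = 3
Two-sided p-value ≈ 0.091
Since p ≈ 0.091 > α = 0.05, fail to reject H0; the data do not provide sufficient evidence against H0.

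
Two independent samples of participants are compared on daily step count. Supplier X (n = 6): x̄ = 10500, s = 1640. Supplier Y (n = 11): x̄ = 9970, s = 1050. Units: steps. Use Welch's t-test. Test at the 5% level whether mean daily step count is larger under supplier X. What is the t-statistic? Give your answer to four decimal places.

0.7156

Let group 1 = supplier X, group 2 = supplier Y. H0: μ_1 = μ_2; H1: μ_1 > μ_2 (Welch's two-sample t-test, right-tailed).
t = (x̄_1 − x̄_2)/√(s_1²/n_1 + s_2²/n_2) = (10500 − 9970)/√(1640²/6 + 1050²/11) = 0.7156
Welch–Satterthwaite df ≈ 7.30
p-value = P(T ≥ 0.7156) ≈ 0.2482
Since p ≈ 0.2482 > α = 0.05, fail to reject H0; the data do not provide sufficient evidence against H0.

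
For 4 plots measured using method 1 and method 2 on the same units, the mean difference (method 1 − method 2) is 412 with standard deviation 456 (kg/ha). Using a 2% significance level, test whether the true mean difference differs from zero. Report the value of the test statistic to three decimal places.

H0: μ_d = 0; H1: μ_d ≠ 0 (paired t-test on the differences, two-sided).
t = d̄/(s_d/√n) = 412/(456/√4) = 1.807
df = n − 1 = 3
Two-sided p-value ≈ 0.168
Since p ≈ 0.168 > α = 0.02, fail to reject H0; the evidence is not statistically significant.

1.807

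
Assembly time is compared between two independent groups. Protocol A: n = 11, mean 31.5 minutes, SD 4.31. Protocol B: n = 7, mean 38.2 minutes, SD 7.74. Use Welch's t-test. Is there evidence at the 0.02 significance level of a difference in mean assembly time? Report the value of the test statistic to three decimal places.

Let group 1 = protocol A, group 2 = protocol B. H0: μ_1 = μ_2; H1: μ_1 ≠ μ_2 (Welch's two-sample t-test, two-sided).
t = (x̄_1 − x̄_2)/√(s_1²/n_1 + s_2²/n_2) = (31.5 − 38.2)/√(4.31²/11 + 7.74²/7) = -2.093
Welch–Satterthwaite df ≈ 8.41
Two-sided p-value ≈ 0.068
Since p ≈ 0.068 > α = 0.02, fail to reject H0; the data do not provide sufficient evidence against H0.

-2.093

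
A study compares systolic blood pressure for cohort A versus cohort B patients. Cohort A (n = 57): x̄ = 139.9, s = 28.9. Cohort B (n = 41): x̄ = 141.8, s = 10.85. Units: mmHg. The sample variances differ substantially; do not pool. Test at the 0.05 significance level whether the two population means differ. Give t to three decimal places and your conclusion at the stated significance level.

Let group 1 = cohort A, group 2 = cohort B. H0: μ_1 = μ_2; H1: μ_1 ≠ μ_2 (Welch's two-sample t-test, two-sided).
t = (x̄_1 − x̄_2)/√(s_1²/n_1 + s_2²/n_2) = (139.9 − 141.8)/√(28.9²/57 + 10.85²/41) = -0.454
Welch–Satterthwaite df ≈ 76.01
Two-sided p-value ≈ 0.651
Since p ≈ 0.651 > α = 0.05, fail to reject H0; the data do not provide sufficient evidence against H0.

t = -0.454; fail to reject H0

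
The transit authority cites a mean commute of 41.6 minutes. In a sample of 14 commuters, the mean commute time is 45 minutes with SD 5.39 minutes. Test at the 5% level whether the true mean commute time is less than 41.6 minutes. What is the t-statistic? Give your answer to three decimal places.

2.360

H0: μ = 41.6; H1: μ < 41.6 (one-sample t-test, left-tailed).
t = (x̄ − μ₀)/(s/√n) = (45 − 41.6)/(5.39/√14) = 2.360
df = n − 1 = 13
p-value = P(T ≤ 2.360) ≈ 0.9827
Since p ≈ 0.9827 > α = 0.05, fail to reject H0; the data do not provide sufficient evidence against H0.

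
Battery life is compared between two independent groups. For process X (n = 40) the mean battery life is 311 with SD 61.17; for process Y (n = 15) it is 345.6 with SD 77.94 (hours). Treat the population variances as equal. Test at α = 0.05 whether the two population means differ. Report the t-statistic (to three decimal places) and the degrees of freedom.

Let group 1 = process X, group 2 = process Y. H0: μ_1 = μ_2; H1: μ_1 ≠ μ_2 (two-sample pooled-variance t-test, two-sided).
s_p² = [(40−1)·61.17² + (15−1)·77.94²]/(40+15−2) = 4358
t = (311 − 345.6)/√[4358·(1/40 + 1/15)] = -1.731
df = n₁ + n₂ − 2 = 53
Two-sided p-value ≈ 0.0892
Since p ≈ 0.0892 > α = 0.05, fail to reject H0; the data do not provide sufficient evidence against H0.

t = -1.731, df = 53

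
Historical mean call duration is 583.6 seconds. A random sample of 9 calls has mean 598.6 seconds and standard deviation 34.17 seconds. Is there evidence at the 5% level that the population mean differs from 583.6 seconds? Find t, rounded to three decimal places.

H0: μ = 583.6; H1: μ ≠ 583.6 (one-sample t-test, two-sided).
t = (x̄ − μ₀)/(s/√n) = (598.6 − 583.6)/(34.17/√9) = 1.317
df = n − 1 = 8
Two-sided p-value ≈ 0.224
Since p ≈ 0.224 > α = 0.05, fail to reject H0; the evidence is not statistically significant.

1.317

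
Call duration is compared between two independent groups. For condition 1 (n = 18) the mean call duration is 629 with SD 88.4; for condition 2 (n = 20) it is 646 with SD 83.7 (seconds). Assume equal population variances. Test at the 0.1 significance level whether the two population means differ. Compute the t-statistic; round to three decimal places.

-0.609

Let group 1 = condition 1, group 2 = condition 2. H0: μ_1 = μ_2; H1: μ_1 ≠ μ_2 (two-sample pooled-variance t-test, two-sided).
s_p² = [(18−1)·88.4² + (20−1)·83.7²]/(18+20−2) = 7387.66
t = (629 − 646)/√[7387.66·(1/18 + 1/20)] = -0.609
df = n₁ + n₂ − 2 = 36
Two-sided p-value ≈ 0.5465
Since p ≈ 0.5465 > α = 0.1, fail to reject H0; the data do not provide sufficient evidence against H0.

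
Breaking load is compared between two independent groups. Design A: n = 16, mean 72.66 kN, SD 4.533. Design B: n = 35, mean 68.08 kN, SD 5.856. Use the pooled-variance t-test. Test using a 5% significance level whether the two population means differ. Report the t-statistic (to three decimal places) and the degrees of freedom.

t = 2.767, df = 49

Let group 1 = design A, group 2 = design B. H0: μ_1 = μ_2; H1: μ_1 ≠ μ_2 (two-sample pooled-variance t-test, two-sided).
s_p² = [(16−1)·4.533² + (35−1)·5.856²]/(16+35−2) = 30.0852
t = (72.66 − 68.08)/√[30.0852·(1/16 + 1/35)] = 2.767
df = n₁ + n₂ − 2 = 49
Two-sided p-value ≈ 0.008
Since p ≈ 0.008 < α = 0.05, reject H0; the evidence is statistically significant.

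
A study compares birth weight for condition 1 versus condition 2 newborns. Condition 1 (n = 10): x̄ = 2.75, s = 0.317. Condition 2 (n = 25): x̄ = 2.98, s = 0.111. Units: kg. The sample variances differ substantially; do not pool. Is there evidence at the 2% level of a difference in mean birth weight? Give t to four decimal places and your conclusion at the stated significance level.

Let group 1 = condition 1, group 2 = condition 2. H0: μ_1 = μ_2; H1: μ_1 ≠ μ_2 (Welch's two-sample t-test, two-sided).
t = (x̄_1 − x̄_2)/√(s_1²/n_1 + s_2²/n_2) = (2.75 − 2.98)/√(0.317²/10 + 0.111²/25) = -2.2401
Welch–Satterthwaite df ≈ 9.90
Two-sided p-value ≈ 0.049
Since p ≈ 0.049 > α = 0.02, fail to reject H0; the data do not provide sufficient evidence against H0.

t = -2.2401; fail to reject H0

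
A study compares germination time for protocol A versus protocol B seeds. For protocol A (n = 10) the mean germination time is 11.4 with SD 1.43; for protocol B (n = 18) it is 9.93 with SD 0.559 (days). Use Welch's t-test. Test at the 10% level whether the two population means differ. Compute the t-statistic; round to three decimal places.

3.121

Let group 1 = protocol A, group 2 = protocol B. H0: μ_1 = μ_2; H1: μ_1 ≠ μ_2 (Welch's two-sample t-test, two-sided).
t = (x̄_1 − x̄_2)/√(s_1²/n_1 + s_2²/n_2) = (11.4 − 9.93)/√(1.43²/10 + 0.559²/18) = 3.121
Welch–Satterthwaite df ≈ 10.55
Two-sided p-value ≈ 0.0102
Since p ≈ 0.0102 < α = 0.1, reject H0; the evidence is statistically significant.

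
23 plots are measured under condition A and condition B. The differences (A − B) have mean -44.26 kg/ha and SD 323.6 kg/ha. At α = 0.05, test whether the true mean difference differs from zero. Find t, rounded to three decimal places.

-0.656

H0: μ_d = 0; H1: μ_d ≠ 0 (paired t-test on the differences, two-sided).
t = d̄/(s_d/√n) = -44.26/(323.6/√23) = -0.656
df = n − 1 = 22
Two-sided p-value ≈ 0.519
Since p ≈ 0.519 > α = 0.05, fail to reject H0; the data do not provide sufficient evidence against H0.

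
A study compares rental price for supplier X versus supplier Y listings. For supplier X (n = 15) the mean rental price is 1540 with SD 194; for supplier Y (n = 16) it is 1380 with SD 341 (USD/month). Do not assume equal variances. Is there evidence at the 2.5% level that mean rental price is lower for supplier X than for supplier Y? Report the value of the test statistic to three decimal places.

Let group 1 = supplier X, group 2 = supplier Y. H0: μ_1 = μ_2; H1: μ_1 < μ_2 (Welch's two-sample t-test, left-tailed).
t = (x̄_1 − x̄_2)/√(s_1²/n_1 + s_2²/n_2) = (1540 − 1380)/√(194²/15 + 341²/16) = 1.618
Welch–Satterthwaite df ≈ 24.07
p-value = P(T ≤ 1.618) ≈ 0.941
Since p ≈ 0.941 > α = 0.025, fail to reject H0; the evidence is not statistically significant.

1.618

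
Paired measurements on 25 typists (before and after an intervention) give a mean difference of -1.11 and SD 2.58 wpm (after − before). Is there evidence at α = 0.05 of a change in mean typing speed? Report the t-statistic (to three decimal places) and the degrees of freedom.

t = -2.151, df = 24

H0: μ_d = 0; H1: μ_d ≠ 0 (paired t-test on the differences, two-sided).
t = d̄/(s_d/√n) = -1.11/(2.58/√25) = -2.151
df = n − 1 = 24
Two-sided p-value ≈ 0.0417
Since p ≈ 0.0417 < α = 0.05, reject H0; the evidence is statistically significant.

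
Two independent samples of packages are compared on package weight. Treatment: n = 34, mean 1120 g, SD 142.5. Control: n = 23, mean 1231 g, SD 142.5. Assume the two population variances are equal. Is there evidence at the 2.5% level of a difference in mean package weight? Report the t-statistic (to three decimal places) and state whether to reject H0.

t = -2.885; reject H0

Let group 1 = treatment, group 2 = control. H0: μ_1 = μ_2; H1: μ_1 ≠ μ_2 (two-sample pooled-variance t-test, two-sided).
s_p² = [(34−1)·142.5² + (23−1)·142.5²]/(34+23−2) = 20306.2
t = (1120 − 1231)/√[20306.2·(1/34 + 1/23)] = -2.885
df = n₁ + n₂ − 2 = 55
Two-sided p-value ≈ 0.0056
Since p ≈ 0.0056 < α = 0.025, reject H0; the evidence is statistically significant.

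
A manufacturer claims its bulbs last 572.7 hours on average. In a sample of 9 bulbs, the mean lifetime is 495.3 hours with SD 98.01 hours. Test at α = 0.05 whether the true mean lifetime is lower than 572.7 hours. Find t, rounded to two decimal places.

-2.37

H0: μ = 572.7; H1: μ < 572.7 (one-sample t-test, left-tailed).
t = (x̄ − μ₀)/(s/√n) = (495.3 − 572.7)/(98.01/√9) = -2.37
df = n − 1 = 8
p-value = P(T ≤ -2.37) ≈ 0.0227
Since p ≈ 0.0227 < α = 0.05, reject H0; the data support H1.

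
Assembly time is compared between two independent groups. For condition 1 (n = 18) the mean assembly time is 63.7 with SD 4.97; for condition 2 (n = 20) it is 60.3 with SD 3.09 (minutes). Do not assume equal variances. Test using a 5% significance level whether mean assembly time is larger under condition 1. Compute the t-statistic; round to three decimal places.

Let group 1 = condition 1, group 2 = condition 2. H0: μ_1 = μ_2; H1: μ_1 > μ_2 (Welch's two-sample t-test, right-tailed).
t = (x̄_1 − x̄_2)/√(s_1²/n_1 + s_2²/n_2) = (63.7 − 60.3)/√(4.97²/18 + 3.09²/20) = 2.500
Welch–Satterthwaite df ≈ 27.87
p-value = P(T ≥ 2.500) ≈ 0.0093
Since p ≈ 0.0093 < α = 0.05, reject H0; the evidence is statistically significant.

2.500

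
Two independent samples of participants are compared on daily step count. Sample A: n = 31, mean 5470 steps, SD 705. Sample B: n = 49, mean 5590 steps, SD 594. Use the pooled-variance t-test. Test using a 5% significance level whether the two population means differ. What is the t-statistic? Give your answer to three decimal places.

-0.818

Let group 1 = sample A, group 2 = sample B. H0: μ_1 = μ_2; H1: μ_1 ≠ μ_2 (two-sample pooled-variance t-test, two-sided).
s_p² = [(31−1)·705² + (49−1)·594²]/(31+49−2) = 408293
t = (5470 − 5590)/√[408293·(1/31 + 1/49)] = -0.818
df = n₁ + n₂ − 2 = 78
Two-sided p-value ≈ 0.416
Since p ≈ 0.416 > α = 0.05, fail to reject H0; the evidence is not statistically significant.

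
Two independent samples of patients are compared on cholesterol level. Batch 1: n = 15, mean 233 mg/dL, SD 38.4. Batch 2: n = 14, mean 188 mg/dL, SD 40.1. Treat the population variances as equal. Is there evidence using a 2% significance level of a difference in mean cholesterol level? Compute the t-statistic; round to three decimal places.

Let group 1 = batch 1, group 2 = batch 2. H0: μ_1 = μ_2; H1: μ_1 ≠ μ_2 (two-sample pooled-variance t-test, two-sided).
s_p² = [(15−1)·38.4² + (14−1)·40.1²]/(15+14−2) = 1538.81
t = (233 − 188)/√[1538.81·(1/15 + 1/14)] = 3.087
df = n₁ + n₂ − 2 = 27
Two-sided p-value ≈ 0.0046
Since p ≈ 0.0046 < α = 0.02, reject H0; the evidence is statistically significant.

3.087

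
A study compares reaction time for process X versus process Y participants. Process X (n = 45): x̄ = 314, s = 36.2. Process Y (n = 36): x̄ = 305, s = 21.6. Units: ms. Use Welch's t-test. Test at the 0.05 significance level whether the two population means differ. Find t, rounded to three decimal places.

Let group 1 = process X, group 2 = process Y. H0: μ_1 = μ_2; H1: μ_1 ≠ μ_2 (Welch's two-sample t-test, two-sided).
t = (x̄_1 − x̄_2)/√(s_1²/n_1 + s_2²/n_2) = (314 − 305)/√(36.2²/45 + 21.6²/36) = 1.387
Welch–Satterthwaite df ≈ 73.56
Two-sided p-value ≈ 0.1695
Since p ≈ 0.1695 > α = 0.05, fail to reject H0; the evidence is not statistically significant.

1.387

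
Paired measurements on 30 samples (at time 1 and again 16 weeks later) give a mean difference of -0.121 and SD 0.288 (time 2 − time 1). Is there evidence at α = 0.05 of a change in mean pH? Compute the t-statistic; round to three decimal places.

H0: μ_d = 0; H1: μ_d ≠ 0 (paired t-test on the differences, two-sided).
t = d̄/(s_d/√n) = -0.121/(0.288/√30) = -2.301
df = n − 1 = 29
Two-sided p-value ≈ 0.0288
Since p ≈ 0.0288 < α = 0.05, reject H0; the evidence is statistically significant.

-2.301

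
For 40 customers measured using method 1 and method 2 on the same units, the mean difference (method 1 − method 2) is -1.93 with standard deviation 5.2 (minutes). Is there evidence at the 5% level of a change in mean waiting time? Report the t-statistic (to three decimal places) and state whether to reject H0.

H0: μ_d = 0; H1: μ_d ≠ 0 (paired t-test on the differences, two-sided).
t = d̄/(s_d/√n) = -1.93/(5.2/√40) = -2.347
df = n − 1 = 39
Two-sided p-value ≈ 0.0241
Since p ≈ 0.0241 < α = 0.05, reject H0; the data support H1.

t = -2.347; reject H0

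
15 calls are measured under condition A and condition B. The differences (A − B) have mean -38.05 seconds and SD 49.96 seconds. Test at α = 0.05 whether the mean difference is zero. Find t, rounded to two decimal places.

H0: μ_d = 0; H1: μ_d ≠ 0 (paired t-test on the differences, two-sided).
t = d̄/(s_d/√n) = -38.05/(49.96/√15) = -2.95
df = n − 1 = 14
Two-sided p-value ≈ 0.0106
Since p ≈ 0.0106 < α = 0.05, reject H0; the evidence is statistically significant.

-2.95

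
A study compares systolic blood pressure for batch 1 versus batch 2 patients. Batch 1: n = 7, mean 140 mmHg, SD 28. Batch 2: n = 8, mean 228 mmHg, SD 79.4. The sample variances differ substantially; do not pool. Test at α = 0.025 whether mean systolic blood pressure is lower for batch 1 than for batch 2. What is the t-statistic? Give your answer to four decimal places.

-2.9333

Let group 1 = batch 1, group 2 = batch 2. H0: μ_1 = μ_2; H1: μ_1 < μ_2 (Welch's two-sample t-test, left-tailed).
t = (x̄_1 − x̄_2)/√(s_1²/n_1 + s_2²/n_2) = (140 − 228)/√(28²/7 + 79.4²/8) = -2.9333
Welch–Satterthwaite df ≈ 8.92
p-value = P(T ≤ -2.9333) ≈ 0.008
Since p ≈ 0.008 < α = 0.025, reject H0; the data support H1.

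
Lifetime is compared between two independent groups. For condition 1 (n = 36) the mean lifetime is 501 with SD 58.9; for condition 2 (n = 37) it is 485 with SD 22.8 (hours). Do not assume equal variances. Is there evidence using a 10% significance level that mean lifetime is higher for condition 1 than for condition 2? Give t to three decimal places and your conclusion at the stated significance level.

Let group 1 = condition 1, group 2 = condition 2. H0: μ_1 = μ_2; H1: μ_1 > μ_2 (Welch's two-sample t-test, right-tailed).
t = (x̄_1 − x̄_2)/√(s_1²/n_1 + s_2²/n_2) = (501 − 485)/√(58.9²/36 + 22.8²/37) = 1.523
Welch–Satterthwaite df ≈ 45.02
p-value = P(T ≥ 1.523) ≈ 0.0674
Since p ≈ 0.0674 < α = 0.1, reject H0; the evidence is statistically significant.

t = 1.523; reject H0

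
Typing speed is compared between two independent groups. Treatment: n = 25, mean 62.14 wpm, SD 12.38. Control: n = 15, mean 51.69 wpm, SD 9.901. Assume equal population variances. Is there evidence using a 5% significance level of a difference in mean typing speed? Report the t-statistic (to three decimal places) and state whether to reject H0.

t = 2.775; reject H0

Let group 1 = treatment, group 2 = control. H0: μ_1 = μ_2; H1: μ_1 ≠ μ_2 (two-sample pooled-variance t-test, two-sided).
s_p² = [(25−1)·12.38² + (15−1)·9.901²]/(25+15−2) = 132.915
t = (62.14 − 51.69)/√[132.915·(1/25 + 1/15)] = 2.775
df = n₁ + n₂ − 2 = 38
Two-sided p-value ≈ 0.0085
Since p ≈ 0.0085 < α = 0.05, reject H0; the evidence is statistically significant.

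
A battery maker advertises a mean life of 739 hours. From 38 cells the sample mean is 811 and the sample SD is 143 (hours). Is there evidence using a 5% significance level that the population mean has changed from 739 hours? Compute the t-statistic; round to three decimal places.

3.104

H0: μ = 739; H1: μ ≠ 739 (one-sample t-test, two-sided).
t = (x̄ − μ₀)/(s/√n) = (811 − 739)/(143/√38) = 3.104
df = n − 1 = 37
Two-sided p-value ≈ 0.0037
Since p ≈ 0.0037 < α = 0.05, reject H0; the evidence is statistically significant.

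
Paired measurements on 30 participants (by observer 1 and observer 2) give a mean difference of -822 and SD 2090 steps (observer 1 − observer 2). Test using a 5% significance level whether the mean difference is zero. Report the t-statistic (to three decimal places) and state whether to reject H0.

H0: μ_d = 0; H1: μ_d ≠ 0 (paired t-test on the differences, two-sided).
t = d̄/(s_d/√n) = -822/(2090/√30) = -2.154
df = n − 1 = 29
Two-sided p-value ≈ 0.0397
Since p ≈ 0.0397 < α = 0.05, reject H0; the data support H1.

t = -2.154; reject H0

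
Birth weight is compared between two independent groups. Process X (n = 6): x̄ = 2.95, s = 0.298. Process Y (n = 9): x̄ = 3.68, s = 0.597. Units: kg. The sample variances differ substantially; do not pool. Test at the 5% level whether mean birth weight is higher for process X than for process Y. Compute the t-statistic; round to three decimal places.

-3.130

Let group 1 = process X, group 2 = process Y. H0: μ_1 = μ_2; H1: μ_1 > μ_2 (Welch's two-sample t-test, right-tailed).
t = (x̄_1 − x̄_2)/√(s_1²/n_1 + s_2²/n_2) = (2.95 − 3.68)/√(0.298²/6 + 0.597²/9) = -3.130
Welch–Satterthwaite df ≈ 12.34
p-value = P(T ≥ -3.130) ≈ 0.996
Since p ≈ 0.996 > α = 0.05, fail to reject H0; the data do not provide sufficient evidence against H0.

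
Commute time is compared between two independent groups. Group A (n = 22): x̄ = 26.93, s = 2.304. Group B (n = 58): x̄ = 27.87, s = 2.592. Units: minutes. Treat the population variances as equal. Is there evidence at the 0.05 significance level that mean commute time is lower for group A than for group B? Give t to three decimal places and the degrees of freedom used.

t = -1.491, df = 78

Let group 1 = group A, group 2 = group B. H0: μ_1 = μ_2; H1: μ_1 < μ_2 (two-sample pooled-variance t-test, left-tailed).
s_p² = [(22−1)·2.304² + (58−1)·2.592²]/(22+58−2) = 6.33884
t = (26.93 − 27.87)/√[6.33884·(1/22 + 1/58)] = -1.491
df = n₁ + n₂ − 2 = 78
p-value = P(T ≤ -1.491) ≈ 0.0700
Since p ≈ 0.0700 > α = 0.05, fail to reject H0; the data do not provide sufficient evidence against H0.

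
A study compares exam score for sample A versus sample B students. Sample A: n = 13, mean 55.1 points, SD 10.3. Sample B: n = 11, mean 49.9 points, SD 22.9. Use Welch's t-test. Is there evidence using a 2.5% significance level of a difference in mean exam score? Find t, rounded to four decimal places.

Let group 1 = sample A, group 2 = sample B. H0: μ_1 = μ_2; H1: μ_1 ≠ μ_2 (Welch's two-sample t-test, two-sided).
t = (x̄_1 − x̄_2)/√(s_1²/n_1 + s_2²/n_2) = (55.1 − 49.9)/√(10.3²/13 + 22.9²/11) = 0.6959
Welch–Satterthwaite df ≈ 13.39
Two-sided p-value ≈ 0.4984
Since p ≈ 0.4984 > α = 0.025, fail to reject H0; the evidence is not statistically significant.

0.6959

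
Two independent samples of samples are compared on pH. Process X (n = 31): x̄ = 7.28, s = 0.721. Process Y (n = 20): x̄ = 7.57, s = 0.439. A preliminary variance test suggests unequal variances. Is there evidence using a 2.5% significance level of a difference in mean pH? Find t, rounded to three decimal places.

Let group 1 = process X, group 2 = process Y. H0: μ_1 = μ_2; H1: μ_1 ≠ μ_2 (Welch's two-sample t-test, two-sided).
t = (x̄_1 − x̄_2)/√(s_1²/n_1 + s_2²/n_2) = (7.28 − 7.57)/√(0.721²/31 + 0.439²/20) = -1.785
Welch–Satterthwaite df ≈ 48.89
Two-sided p-value ≈ 0.081
Since p ≈ 0.081 > α = 0.025, fail to reject H0; the evidence is not statistically significant.

-1.785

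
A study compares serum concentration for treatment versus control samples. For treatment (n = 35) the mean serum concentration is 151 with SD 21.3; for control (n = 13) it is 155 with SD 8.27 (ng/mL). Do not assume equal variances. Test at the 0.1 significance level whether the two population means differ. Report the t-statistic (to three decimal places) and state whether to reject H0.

Let group 1 = treatment, group 2 = control. H0: μ_1 = μ_2; H1: μ_1 ≠ μ_2 (Welch's two-sample t-test, two-sided).
t = (x̄_1 − x̄_2)/√(s_1²/n_1 + s_2²/n_2) = (151 − 155)/√(21.3²/35 + 8.27²/13) = -0.937
Welch–Satterthwaite df ≈ 45.82
Two-sided p-value ≈ 0.3537
Since p ≈ 0.3537 > α = 0.1, fail to reject H0; the evidence is not statistically significant.

t = -0.937; fail to reject H0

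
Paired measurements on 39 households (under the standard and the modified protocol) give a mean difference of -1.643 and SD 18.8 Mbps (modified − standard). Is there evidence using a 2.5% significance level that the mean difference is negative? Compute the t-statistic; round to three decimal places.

-0.546

H0: μ_d = 0; H1: μ_d < 0 (paired t-test on the differences, left-tailed).
t = d̄/(s_d/√n) = -1.643/(18.8/√39) = -0.546
df = n − 1 = 38
p-value = P(T ≤ -0.546) ≈ 0.294
Since p ≈ 0.294 > α = 0.025, fail to reject H0; the evidence is not statistically significant.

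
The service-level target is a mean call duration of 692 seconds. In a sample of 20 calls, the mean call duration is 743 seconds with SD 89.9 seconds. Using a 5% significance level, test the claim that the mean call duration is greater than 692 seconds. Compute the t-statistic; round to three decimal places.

H0: μ = 692; H1: μ > 692 (one-sample t-test, right-tailed).
t = (x̄ − μ₀)/(s/√n) = (743 − 692)/(89.9/√20) = 2.537
df = n − 1 = 19
p-value = P(T ≥ 2.537) ≈ 0.010
Since p ≈ 0.010 < α = 0.05, reject H0; the evidence is statistically significant.

2.537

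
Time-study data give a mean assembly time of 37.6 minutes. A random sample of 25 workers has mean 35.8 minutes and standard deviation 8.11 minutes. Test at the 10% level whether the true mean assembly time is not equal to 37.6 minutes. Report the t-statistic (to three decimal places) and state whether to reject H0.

H0: μ = 37.6; H1: μ ≠ 37.6 (one-sample t-test, two-sided).
t = (x̄ − μ₀)/(s/√n) = (35.8 − 37.6)/(8.11/√25) = -1.110
df = n − 1 = 24
Two-sided p-value ≈ 0.278
Since p ≈ 0.278 > α = 0.1, fail to reject H0; the evidence is not statistically significant.

t = -1.110; fail to reject H0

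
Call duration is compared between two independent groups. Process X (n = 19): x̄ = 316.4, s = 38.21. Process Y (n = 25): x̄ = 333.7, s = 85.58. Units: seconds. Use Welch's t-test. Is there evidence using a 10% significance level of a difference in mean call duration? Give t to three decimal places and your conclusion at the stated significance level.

t = -0.900; fail to reject H0

Let group 1 = process X, group 2 = process Y. H0: μ_1 = μ_2; H1: μ_1 ≠ μ_2 (Welch's two-sample t-test, two-sided).
t = (x̄_1 − x̄_2)/√(s_1²/n_1 + s_2²/n_2) = (316.4 − 333.7)/√(38.21²/19 + 85.58²/25) = -0.900
Welch–Satterthwaite df ≈ 35.03
Two-sided p-value ≈ 0.374
Since p ≈ 0.374 > α = 0.1, fail to reject H0; the data do not provide sufficient evidence against H0.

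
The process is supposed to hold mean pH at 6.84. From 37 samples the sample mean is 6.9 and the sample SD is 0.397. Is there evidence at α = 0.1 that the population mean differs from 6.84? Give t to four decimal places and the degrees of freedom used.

H0: μ = 6.84; H1: μ ≠ 6.84 (one-sample t-test, two-sided).
t = (x̄ − μ₀)/(s/√n) = (6.9 − 6.84)/(0.397/√37) = 0.9193
df = n − 1 = 36
Two-sided p-value ≈ 0.364
Since p ≈ 0.364 > α = 0.1, fail to reject H0; the evidence is not statistically significant.

t = 0.9193, df = 36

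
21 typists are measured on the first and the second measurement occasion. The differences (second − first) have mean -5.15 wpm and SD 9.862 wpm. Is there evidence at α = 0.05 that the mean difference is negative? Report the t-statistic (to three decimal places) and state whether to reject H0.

t = -2.393; reject H0

H0: μ_d = 0; H1: μ_d < 0 (paired t-test on the differences, left-tailed).
t = d̄/(s_d/√n) = -5.15/(9.862/√21) = -2.393
df = n − 1 = 20
p-value = P(T ≤ -2.393) ≈ 0.0133
Since p ≈ 0.0133 < α = 0.05, reject H0; the evidence is statistically significant.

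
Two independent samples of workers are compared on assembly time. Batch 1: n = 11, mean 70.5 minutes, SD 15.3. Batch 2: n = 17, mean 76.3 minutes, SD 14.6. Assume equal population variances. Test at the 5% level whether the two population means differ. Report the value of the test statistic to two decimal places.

Let group 1 = batch 1, group 2 = batch 2. H0: μ_1 = μ_2; H1: μ_1 ≠ μ_2 (two-sample pooled-variance t-test, two-sided).
s_p² = [(11−1)·15.3² + (17−1)·14.6²]/(11+17−2) = 221.21
t = (70.5 − 76.3)/√[221.21·(1/11 + 1/17)] = -1.01
df = n₁ + n₂ − 2 = 26
Two-sided p-value ≈ 0.3228
Since p ≈ 0.3228 > α = 0.05, fail to reject H0; the data do not provide sufficient evidence against H0.

-1.01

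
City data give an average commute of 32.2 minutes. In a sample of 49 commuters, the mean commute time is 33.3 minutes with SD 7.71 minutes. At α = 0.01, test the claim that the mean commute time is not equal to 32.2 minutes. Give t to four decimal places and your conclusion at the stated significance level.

t = 0.9987; fail to reject H0

H0: μ = 32.2; H1: μ ≠ 32.2 (one-sample t-test, two-sided).
t = (x̄ − μ₀)/(s/√n) = (33.3 − 32.2)/(7.71/√49) = 0.9987
df = n − 1 = 48
Two-sided p-value ≈ 0.3229
Since p ≈ 0.3229 > α = 0.01, fail to reject H0; the data do not provide sufficient evidence against H0.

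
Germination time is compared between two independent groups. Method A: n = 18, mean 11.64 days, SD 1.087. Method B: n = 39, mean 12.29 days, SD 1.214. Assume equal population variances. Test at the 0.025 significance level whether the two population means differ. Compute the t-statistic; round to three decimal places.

Let group 1 = method A, group 2 = method B. H0: μ_1 = μ_2; H1: μ_1 ≠ μ_2 (two-sample pooled-variance t-test, two-sided).
s_p² = [(18−1)·1.087² + (39−1)·1.214²]/(18+39−2) = 1.38347
t = (11.64 − 12.29)/√[1.38347·(1/18 + 1/39)] = -1.939
df = n₁ + n₂ − 2 = 55
Two-sided p-value ≈ 0.058
Since p ≈ 0.058 > α = 0.025, fail to reject H0; the data do not provide sufficient evidence against H0.

-1.939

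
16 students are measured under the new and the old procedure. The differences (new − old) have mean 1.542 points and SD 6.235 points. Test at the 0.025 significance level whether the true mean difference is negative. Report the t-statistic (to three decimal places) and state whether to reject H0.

H0: μ_d = 0; H1: μ_d < 0 (paired t-test on the differences, left-tailed).
t = d̄/(s_d/√n) = 1.542/(6.235/√16) = 0.989
df = n − 1 = 15
p-value = P(T ≤ 0.989) ≈ 0.8309
Since p ≈ 0.8309 > α = 0.025, fail to reject H0; the data do not provide sufficient evidence against H0.

t = 0.989; fail to reject H0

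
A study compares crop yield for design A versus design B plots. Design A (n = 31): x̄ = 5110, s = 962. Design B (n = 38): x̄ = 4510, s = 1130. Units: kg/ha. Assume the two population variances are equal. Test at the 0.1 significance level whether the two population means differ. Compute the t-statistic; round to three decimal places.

2.343

Let group 1 = design A, group 2 = design B. H0: μ_1 = μ_2; H1: μ_1 ≠ μ_2 (two-sample pooled-variance t-test, two-sided).
s_p² = [(31−1)·962² + (38−1)·1130²]/(31+38−2) = 1119530
t = (5110 − 4510)/√[1119530·(1/31 + 1/38)] = 2.343
df = n₁ + n₂ − 2 = 67
Two-sided p-value ≈ 0.0221
Since p ≈ 0.0221 < α = 0.1, reject H0; the evidence is statistically significant.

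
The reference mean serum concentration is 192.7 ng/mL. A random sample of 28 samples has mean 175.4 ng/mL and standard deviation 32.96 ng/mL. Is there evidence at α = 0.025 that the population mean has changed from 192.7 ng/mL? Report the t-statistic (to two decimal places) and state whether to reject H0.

t = -2.78; reject H0

H0: μ = 192.7; H1: μ ≠ 192.7 (one-sample t-test, two-sided).
t = (x̄ − μ₀)/(s/√n) = (175.4 − 192.7)/(32.96/√28) = -2.78
df = n − 1 = 27
Two-sided p-value ≈ 0.010
Since p ≈ 0.010 < α = 0.025, reject H0; the data support H1.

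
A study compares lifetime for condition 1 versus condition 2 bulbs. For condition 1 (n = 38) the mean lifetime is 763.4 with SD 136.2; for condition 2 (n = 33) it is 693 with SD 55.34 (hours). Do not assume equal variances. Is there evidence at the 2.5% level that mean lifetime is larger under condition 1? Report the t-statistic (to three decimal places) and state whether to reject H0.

Let group 1 = condition 1, group 2 = condition 2. H0: μ_1 = μ_2; H1: μ_1 > μ_2 (Welch's two-sample t-test, right-tailed).
t = (x̄_1 − x̄_2)/√(s_1²/n_1 + s_2²/n_2) = (763.4 − 693)/√(136.2²/38 + 55.34²/33) = 2.921
Welch–Satterthwaite df ≈ 50.30
p-value = P(T ≥ 2.921) ≈ 0.0026
Since p ≈ 0.0026 < α = 0.025, reject H0; the evidence is statistically significant.

t = 2.921; reject H0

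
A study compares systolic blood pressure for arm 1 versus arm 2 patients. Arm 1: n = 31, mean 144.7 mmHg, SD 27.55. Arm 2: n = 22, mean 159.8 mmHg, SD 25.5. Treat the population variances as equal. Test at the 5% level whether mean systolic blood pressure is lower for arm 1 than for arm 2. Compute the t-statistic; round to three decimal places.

-2.027

Let group 1 = arm 1, group 2 = arm 2. H0: μ_1 = μ_2; H1: μ_1 < μ_2 (two-sample pooled-variance t-test, left-tailed).
s_p² = [(31−1)·27.55² + (22−1)·25.5²]/(31+22−2) = 714.222
t = (144.7 − 159.8)/√[714.222·(1/31 + 1/22)] = -2.027
df = n₁ + n₂ − 2 = 51
p-value = P(T ≤ -2.027) ≈ 0.0240
Since p ≈ 0.0240 < α = 0.05, reject H0; the data support H1.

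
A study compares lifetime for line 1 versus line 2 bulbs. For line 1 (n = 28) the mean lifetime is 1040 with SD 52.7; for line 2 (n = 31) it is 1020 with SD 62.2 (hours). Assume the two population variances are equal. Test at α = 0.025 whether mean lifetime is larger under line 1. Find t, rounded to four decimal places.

1.3250

Let group 1 = line 1, group 2 = line 2. H0: μ_1 = μ_2; H1: μ_1 > μ_2 (two-sample pooled-variance t-test, right-tailed).
s_p² = [(28−1)·52.7² + (31−1)·62.2²]/(28+31−2) = 3351.79
t = (1040 − 1020)/√[3351.79·(1/28 + 1/31)] = 1.3250
df = n₁ + n₂ − 2 = 57
p-value = P(T ≥ 1.3250) ≈ 0.095
Since p ≈ 0.095 > α = 0.025, fail to reject H0; the data do not provide sufficient evidence against H0.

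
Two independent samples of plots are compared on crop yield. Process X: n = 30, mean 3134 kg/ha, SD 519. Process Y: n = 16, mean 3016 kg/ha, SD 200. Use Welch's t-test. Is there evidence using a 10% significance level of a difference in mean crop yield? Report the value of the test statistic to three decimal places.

Let group 1 = process X, group 2 = process Y. H0: μ_1 = μ_2; H1: μ_1 ≠ μ_2 (Welch's two-sample t-test, two-sided).
t = (x̄_1 − x̄_2)/√(s_1²/n_1 + s_2²/n_2) = (3134 − 3016)/√(519²/30 + 200²/16) = 1.101
Welch–Satterthwaite df ≈ 41.22
Two-sided p-value ≈ 0.2771
Since p ≈ 0.2771 > α = 0.1, fail to reject H0; the data do not provide sufficient evidence against H0.

1.101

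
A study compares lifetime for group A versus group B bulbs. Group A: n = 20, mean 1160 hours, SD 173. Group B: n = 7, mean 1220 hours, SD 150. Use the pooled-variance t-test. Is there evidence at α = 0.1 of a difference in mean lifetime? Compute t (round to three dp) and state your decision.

t = -0.814; fail to reject H0

Let group 1 = group A, group 2 = group B. H0: μ_1 = μ_2; H1: μ_1 ≠ μ_2 (two-sample pooled-variance t-test, two-sided).
s_p² = [(20−1)·173² + (7−1)·150²]/(20+7−2) = 28146
t = (1160 − 1220)/√[28146·(1/20 + 1/7)] = -0.814
df = n₁ + n₂ − 2 = 25
Two-sided p-value ≈ 0.423
Since p ≈ 0.423 > α = 0.1, fail to reject H0; the data do not provide sufficient evidence against H0.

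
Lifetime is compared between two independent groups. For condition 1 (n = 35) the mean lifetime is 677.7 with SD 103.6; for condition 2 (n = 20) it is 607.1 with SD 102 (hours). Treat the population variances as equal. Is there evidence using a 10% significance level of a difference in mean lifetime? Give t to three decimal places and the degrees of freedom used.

t = 2.445, df = 53

Let group 1 = condition 1, group 2 = condition 2. H0: μ_1 = μ_2; H1: μ_1 ≠ μ_2 (two-sample pooled-variance t-test, two-sided).
s_p² = [(35−1)·103.6² + (20−1)·102²]/(35+20−2) = 10615
t = (677.7 − 607.1)/√[10615·(1/35 + 1/20)] = 2.445
df = n₁ + n₂ − 2 = 53
Two-sided p-value ≈ 0.0179
Since p ≈ 0.0179 < α = 0.1, reject H0; the evidence is statistically significant.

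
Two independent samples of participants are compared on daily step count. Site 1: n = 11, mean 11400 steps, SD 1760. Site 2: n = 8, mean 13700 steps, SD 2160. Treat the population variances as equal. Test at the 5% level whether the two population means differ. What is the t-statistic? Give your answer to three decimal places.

Let group 1 = site 1, group 2 = site 2. H0: μ_1 = μ_2; H1: μ_1 ≠ μ_2 (two-sample pooled-variance t-test, two-sided).
s_p² = [(11−1)·1760² + (8−1)·2160²]/(11+8−2) = 3743250
t = (11400 − 13700)/√[3743250·(1/11 + 1/8)] = -2.558
df = n₁ + n₂ − 2 = 17
Two-sided p-value ≈ 0.020
Since p ≈ 0.020 < α = 0.05, reject H0; the data support H1.

-2.558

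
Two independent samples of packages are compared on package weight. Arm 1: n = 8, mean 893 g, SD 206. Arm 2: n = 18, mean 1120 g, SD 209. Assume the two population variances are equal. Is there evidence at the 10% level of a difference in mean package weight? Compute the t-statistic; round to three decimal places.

Let group 1 = arm 1, group 2 = arm 2. H0: μ_1 = μ_2; H1: μ_1 ≠ μ_2 (two-sample pooled-variance t-test, two-sided).
s_p² = [(8−1)·206² + (18−1)·209²]/(8+18−2) = 43317.9
t = (893 − 1120)/√[43317.9·(1/8 + 1/18)] = -2.567
df = n₁ + n₂ − 2 = 24
Two-sided p-value ≈ 0.0169
Since p ≈ 0.0169 < α = 0.1, reject H0; the evidence is statistically significant.

-2.567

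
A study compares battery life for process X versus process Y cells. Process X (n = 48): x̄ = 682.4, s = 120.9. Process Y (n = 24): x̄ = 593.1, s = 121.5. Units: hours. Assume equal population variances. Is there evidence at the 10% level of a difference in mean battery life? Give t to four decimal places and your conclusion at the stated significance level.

Let group 1 = process X, group 2 = process Y. H0: μ_1 = μ_2; H1: μ_1 ≠ μ_2 (two-sample pooled-variance t-test, two-sided).
s_p² = [(48−1)·120.9² + (24−1)·121.5²]/(48+24−2) = 14664.6
t = (682.4 − 593.1)/√[14664.6·(1/48 + 1/24)] = 2.9497
df = n₁ + n₂ − 2 = 70
Two-sided p-value ≈ 0.0043
Since p ≈ 0.0043 < α = 0.1, reject H0; the data support H1.

t = 2.9497; reject H0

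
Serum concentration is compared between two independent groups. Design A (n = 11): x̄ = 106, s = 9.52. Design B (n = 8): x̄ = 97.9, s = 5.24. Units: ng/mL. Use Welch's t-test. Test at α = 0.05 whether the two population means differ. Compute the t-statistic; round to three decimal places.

2.371

Let group 1 = design A, group 2 = design B. H0: μ_1 = μ_2; H1: μ_1 ≠ μ_2 (Welch's two-sample t-test, two-sided).
t = (x̄_1 − x̄_2)/√(s_1²/n_1 + s_2²/n_2) = (106 − 97.9)/√(9.52²/11 + 5.24²/8) = 2.371
Welch–Satterthwaite df ≈ 16.08
Two-sided p-value ≈ 0.031
Since p ≈ 0.031 < α = 0.05, reject H0; the data support H1.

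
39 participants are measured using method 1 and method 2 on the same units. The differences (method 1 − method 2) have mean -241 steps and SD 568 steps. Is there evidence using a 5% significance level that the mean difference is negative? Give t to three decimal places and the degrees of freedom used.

H0: μ_d = 0; H1: μ_d < 0 (paired t-test on the differences, left-tailed).
t = d̄/(s_d/√n) = -241/(568/√39) = -2.650
df = n − 1 = 38
p-value = P(T ≤ -2.650) ≈ 0.006
Since p ≈ 0.006 < α = 0.05, reject H0; the data support H1.

t = -2.650, df = 38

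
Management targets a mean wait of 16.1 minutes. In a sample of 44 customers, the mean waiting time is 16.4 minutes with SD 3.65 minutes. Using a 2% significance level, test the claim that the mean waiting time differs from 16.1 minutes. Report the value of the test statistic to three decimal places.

H0: μ = 16.1; H1: μ ≠ 16.1 (one-sample t-test, two-sided).
t = (x̄ − μ₀)/(s/√n) = (16.4 − 16.1)/(3.65/√44) = 0.545
df = n − 1 = 43
Two-sided p-value ≈ 0.5884
Since p ≈ 0.5884 > α = 0.02, fail to reject H0; the data do not provide sufficient evidence against H0.

0.545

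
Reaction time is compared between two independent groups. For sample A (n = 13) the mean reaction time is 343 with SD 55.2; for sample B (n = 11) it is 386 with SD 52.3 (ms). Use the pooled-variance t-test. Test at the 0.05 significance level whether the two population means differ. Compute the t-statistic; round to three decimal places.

Let group 1 = sample A, group 2 = sample B. H0: μ_1 = μ_2; H1: μ_1 ≠ μ_2 (two-sample pooled-variance t-test, two-sided).
s_p² = [(13−1)·55.2² + (11−1)·52.3²]/(13+11−2) = 2905.34
t = (343 − 386)/√[2905.34·(1/13 + 1/11)] = -1.947
df = n₁ + n₂ − 2 = 22
Two-sided p-value ≈ 0.0644
Since p ≈ 0.0644 > α = 0.05, fail to reject H0; the data do not provide sufficient evidence against H0.

-1.947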